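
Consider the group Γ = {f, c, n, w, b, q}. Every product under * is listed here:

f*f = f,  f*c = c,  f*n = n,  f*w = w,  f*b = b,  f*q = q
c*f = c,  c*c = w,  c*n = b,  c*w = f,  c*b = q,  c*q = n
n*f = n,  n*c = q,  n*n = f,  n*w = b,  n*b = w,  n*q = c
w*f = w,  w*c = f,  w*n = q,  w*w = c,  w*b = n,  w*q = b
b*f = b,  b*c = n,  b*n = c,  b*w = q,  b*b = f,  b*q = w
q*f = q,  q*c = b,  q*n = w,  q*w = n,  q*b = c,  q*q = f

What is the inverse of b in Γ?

First locate the identity: row f matches the header, so f is the identity.
Scan row b for f: b * b = f. Hence b^(-1) = b.

b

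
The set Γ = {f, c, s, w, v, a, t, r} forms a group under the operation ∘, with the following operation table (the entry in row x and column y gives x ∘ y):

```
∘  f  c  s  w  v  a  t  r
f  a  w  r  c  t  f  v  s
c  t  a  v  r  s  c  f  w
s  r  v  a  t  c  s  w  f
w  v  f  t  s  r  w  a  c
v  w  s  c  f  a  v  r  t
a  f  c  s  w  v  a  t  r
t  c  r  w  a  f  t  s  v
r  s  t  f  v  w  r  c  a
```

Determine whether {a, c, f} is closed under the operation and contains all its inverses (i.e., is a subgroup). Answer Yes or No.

No

c ∘ f = t, which is not in {a, c, f}.
The subset is not closed under ∘, so it is not a subgroup.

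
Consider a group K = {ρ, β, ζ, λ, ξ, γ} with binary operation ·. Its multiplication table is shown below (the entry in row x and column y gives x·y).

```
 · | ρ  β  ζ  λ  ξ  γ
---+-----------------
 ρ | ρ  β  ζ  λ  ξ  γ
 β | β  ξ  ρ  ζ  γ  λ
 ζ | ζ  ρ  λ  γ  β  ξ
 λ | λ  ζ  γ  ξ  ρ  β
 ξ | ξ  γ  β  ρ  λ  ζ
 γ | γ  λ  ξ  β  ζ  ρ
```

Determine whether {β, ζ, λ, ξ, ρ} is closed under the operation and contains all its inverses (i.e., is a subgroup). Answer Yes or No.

No

ζ·λ = γ, which is not in {β, ζ, λ, ξ, ρ}.
The subset is not closed under ·, so it is not a subgroup.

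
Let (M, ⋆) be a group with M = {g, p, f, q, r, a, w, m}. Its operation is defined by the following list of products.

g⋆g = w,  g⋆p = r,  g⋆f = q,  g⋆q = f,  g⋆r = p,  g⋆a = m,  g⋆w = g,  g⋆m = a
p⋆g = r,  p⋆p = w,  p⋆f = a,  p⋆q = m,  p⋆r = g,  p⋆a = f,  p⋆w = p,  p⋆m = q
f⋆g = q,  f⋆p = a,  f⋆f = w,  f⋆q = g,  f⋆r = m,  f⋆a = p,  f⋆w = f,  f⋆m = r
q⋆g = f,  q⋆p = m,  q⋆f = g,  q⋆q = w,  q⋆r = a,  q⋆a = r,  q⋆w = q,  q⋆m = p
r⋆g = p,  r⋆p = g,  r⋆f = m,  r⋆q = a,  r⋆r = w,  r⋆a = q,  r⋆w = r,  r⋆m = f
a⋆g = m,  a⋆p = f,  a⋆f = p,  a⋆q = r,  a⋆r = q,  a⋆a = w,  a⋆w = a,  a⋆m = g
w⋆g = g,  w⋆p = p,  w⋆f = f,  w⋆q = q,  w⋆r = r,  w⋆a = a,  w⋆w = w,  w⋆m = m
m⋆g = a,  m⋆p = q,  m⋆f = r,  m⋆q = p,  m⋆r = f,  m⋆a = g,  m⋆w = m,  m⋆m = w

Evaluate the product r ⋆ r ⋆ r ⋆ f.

m

r ⋆ r = w
w ⋆ r = r
r ⋆ f = m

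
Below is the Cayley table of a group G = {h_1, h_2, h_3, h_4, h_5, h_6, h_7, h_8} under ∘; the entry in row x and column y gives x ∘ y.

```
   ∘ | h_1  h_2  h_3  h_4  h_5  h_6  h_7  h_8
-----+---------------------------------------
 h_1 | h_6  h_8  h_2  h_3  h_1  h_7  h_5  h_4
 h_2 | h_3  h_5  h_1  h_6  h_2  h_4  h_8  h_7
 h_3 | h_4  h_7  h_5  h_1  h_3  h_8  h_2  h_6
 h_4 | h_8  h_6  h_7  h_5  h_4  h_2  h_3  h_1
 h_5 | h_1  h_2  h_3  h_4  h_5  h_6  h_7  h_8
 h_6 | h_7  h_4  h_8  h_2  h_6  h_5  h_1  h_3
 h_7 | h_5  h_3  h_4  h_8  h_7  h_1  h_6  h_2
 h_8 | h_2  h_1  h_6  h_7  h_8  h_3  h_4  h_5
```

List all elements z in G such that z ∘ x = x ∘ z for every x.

An element z is central iff its row equals its column in the table.
For h_8: h_8 ∘ h_1 = h_2 ≠ h_4 = h_1 ∘ h_8, so h_8 ∉ Z.
Checking each element this way leaves Z(G) = {h_5, h_6}.

{h_5, h_6}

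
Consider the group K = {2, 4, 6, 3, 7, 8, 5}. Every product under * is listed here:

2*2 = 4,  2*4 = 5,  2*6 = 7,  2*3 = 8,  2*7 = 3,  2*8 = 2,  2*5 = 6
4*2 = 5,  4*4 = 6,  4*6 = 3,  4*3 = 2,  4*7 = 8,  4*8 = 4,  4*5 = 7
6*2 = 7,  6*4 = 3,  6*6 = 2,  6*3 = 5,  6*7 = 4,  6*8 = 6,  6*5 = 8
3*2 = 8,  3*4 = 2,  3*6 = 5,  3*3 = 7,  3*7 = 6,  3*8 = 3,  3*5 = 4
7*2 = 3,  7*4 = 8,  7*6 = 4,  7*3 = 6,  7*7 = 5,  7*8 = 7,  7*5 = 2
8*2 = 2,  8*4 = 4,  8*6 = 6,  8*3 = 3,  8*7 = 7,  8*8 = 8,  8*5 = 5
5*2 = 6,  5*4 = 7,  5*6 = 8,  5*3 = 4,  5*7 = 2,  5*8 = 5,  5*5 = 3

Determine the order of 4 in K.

7

The identity element is 8 (its row matches the header).
4^1 = 4
4^2 = 4*4 = 6
4^3 = 6*4 = 3
4^4 = 3*4 = 2
4^5 = 2*4 = 5
4^6 = 5*4 = 7
4^7 = 7*4 = 8
The first power of 4 equal to the identity is 4^7, so ord(4) = 7.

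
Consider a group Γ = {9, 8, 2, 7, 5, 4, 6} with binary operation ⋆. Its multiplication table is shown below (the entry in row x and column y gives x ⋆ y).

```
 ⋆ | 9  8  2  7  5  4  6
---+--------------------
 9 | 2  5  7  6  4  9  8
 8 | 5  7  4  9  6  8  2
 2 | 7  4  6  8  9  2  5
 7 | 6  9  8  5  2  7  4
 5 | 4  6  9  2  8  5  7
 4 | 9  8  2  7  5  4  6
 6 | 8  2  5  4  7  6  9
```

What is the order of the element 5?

7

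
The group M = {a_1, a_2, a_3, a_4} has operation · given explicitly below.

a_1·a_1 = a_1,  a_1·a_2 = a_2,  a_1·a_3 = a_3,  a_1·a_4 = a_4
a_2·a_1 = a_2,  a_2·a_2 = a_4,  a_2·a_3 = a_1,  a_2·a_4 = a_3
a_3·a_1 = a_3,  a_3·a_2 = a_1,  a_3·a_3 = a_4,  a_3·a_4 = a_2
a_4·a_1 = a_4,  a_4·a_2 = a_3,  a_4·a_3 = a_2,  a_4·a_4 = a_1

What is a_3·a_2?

a_1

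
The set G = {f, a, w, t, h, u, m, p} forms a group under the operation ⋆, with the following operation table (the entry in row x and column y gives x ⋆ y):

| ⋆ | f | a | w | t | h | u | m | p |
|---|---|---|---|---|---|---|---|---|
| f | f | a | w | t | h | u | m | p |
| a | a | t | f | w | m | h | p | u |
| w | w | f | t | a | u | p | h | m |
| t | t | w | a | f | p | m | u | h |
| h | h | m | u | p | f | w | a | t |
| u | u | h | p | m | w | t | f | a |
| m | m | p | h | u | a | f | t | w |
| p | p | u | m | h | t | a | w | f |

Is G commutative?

Yes

Check whether the table is symmetric across its main diagonal.
Every entry (row x, col y) equals the entry (row y, col x), so G is abelian.
(In fact G ≅ Z_2 x Z_4.)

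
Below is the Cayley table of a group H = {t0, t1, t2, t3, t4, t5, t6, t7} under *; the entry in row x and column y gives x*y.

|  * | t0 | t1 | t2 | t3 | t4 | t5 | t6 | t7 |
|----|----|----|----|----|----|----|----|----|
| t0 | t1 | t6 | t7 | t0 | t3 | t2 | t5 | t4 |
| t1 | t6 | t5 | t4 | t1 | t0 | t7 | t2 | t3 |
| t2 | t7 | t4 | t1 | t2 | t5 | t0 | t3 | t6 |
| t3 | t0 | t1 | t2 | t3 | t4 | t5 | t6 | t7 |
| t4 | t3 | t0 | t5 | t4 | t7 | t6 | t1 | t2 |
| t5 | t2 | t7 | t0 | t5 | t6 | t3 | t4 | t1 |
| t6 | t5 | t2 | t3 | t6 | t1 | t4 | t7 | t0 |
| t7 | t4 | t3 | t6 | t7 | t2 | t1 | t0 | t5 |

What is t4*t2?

Read row t4, column t2: t4*t2 = t5.
(Structurally, H here is isomorphic to the cyclic group Z_8.)

t5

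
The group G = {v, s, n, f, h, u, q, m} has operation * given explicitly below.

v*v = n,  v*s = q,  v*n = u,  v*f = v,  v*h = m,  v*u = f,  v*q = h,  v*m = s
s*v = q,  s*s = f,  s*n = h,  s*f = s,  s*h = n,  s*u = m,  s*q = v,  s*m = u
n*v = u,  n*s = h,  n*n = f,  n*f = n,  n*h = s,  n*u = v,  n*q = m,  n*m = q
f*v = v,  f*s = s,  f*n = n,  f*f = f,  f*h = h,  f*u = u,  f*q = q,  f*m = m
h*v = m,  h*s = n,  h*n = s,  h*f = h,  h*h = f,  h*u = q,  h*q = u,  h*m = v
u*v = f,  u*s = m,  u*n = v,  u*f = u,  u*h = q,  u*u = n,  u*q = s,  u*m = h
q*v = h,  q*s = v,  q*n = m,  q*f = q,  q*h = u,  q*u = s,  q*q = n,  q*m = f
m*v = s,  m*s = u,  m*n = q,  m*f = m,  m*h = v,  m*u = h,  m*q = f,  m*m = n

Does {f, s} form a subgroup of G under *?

{f, s} contains the identity f.
Checking products: every product of two elements of {f, s} (read from the table) lies in {f, s}, so the set is closed.
In a finite group, a nonempty closed subset is a subgroup. So {f, s} ≤ G.

Yes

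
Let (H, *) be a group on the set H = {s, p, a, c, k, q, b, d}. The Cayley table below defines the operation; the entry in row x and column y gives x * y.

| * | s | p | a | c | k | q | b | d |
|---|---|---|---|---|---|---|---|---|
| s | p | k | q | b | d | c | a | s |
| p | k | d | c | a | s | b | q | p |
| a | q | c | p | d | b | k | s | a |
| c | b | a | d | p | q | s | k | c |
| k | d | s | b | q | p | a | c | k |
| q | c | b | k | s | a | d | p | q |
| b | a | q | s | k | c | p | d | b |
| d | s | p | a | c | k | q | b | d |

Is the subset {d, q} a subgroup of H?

Yes

{d, q} contains the identity d.
Checking products: every product of two elements of {d, q} (read from the table) lies in {d, q}, so the set is closed.
In a finite group, a nonempty closed subset is a subgroup. So {d, q} ≤ H.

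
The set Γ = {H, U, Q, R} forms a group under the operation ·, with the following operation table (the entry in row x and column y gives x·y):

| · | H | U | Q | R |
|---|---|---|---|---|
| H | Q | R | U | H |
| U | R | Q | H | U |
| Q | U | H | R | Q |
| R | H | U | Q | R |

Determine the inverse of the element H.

U

First locate the identity: row R matches the header, so R is the identity.
Scan row H for R: H·U = R. Hence H^(-1) = U.
(Structurally, Γ here is isomorphic to the cyclic group Z_4.)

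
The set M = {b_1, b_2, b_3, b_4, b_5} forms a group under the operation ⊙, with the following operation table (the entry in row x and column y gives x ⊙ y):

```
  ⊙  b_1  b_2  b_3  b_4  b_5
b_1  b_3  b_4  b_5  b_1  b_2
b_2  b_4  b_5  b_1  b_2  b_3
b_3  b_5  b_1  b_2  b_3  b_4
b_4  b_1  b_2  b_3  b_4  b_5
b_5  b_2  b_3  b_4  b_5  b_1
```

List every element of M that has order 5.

Identity is b_4. Compute the order of each non-identity element by repeated multiplication:
  b_1: b_1 → b_3 → b_5 → b_2 → b_4  (order 5)
  b_2: b_2 → b_5 → b_3 → b_1 → b_4  (order 5)
  b_3: b_3 → b_2 → b_1 → b_5 → b_4  (order 5)
  b_5: b_5 → b_1 → b_2 → b_3 → b_4  (order 5)
Elements of order 5: {b_1, b_2, b_3, b_5}.

{b_1, b_2, b_3, b_5}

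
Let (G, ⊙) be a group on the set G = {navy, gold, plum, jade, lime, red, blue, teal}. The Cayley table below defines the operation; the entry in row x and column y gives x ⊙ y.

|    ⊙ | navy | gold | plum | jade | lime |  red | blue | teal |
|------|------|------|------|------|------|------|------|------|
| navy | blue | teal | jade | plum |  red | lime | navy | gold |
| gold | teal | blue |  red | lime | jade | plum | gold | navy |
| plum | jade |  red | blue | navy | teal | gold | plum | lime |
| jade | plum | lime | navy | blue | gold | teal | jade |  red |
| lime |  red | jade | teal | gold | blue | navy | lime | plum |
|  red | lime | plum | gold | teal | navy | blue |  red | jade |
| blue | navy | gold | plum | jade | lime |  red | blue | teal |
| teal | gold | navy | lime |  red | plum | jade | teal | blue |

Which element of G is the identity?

The identity e satisfies e ⊙ x = x for all x, so its row in the table reproduces the column headers.
Row blue reads: navy, gold, plum, jade, lime, red, blue, teal — exactly the header order. So blue is the identity.
(Structurally, G here is isomorphic to the elementary abelian group (Z_2)^3.)

blue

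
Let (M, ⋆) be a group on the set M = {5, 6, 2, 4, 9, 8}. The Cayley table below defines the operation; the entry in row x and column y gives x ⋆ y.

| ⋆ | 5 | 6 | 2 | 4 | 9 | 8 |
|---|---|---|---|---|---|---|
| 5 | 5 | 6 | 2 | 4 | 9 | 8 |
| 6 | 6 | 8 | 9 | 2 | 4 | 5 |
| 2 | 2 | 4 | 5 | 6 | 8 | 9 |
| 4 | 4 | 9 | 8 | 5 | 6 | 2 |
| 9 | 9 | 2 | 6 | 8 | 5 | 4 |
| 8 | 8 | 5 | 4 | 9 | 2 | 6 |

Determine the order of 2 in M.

2

The identity element is 5 (its row matches the header).
2^1 = 2
2^2 = 2 ⋆ 2 = 5
The first power of 2 equal to the identity is 2^2, so ord(2) = 2.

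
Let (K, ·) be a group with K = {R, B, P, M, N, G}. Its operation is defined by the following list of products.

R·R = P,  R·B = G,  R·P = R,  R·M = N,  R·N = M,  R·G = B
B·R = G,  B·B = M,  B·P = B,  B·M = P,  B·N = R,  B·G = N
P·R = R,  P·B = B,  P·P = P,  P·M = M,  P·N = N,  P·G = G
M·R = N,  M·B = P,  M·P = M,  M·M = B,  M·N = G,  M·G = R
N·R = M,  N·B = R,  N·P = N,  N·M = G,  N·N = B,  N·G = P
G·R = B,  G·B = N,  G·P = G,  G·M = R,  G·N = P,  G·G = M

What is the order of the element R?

2

The identity element is P (its row matches the header).
R^1 = R
R^2 = R·R = P
The first power of R equal to the identity is R^2, so ord(R) = 2.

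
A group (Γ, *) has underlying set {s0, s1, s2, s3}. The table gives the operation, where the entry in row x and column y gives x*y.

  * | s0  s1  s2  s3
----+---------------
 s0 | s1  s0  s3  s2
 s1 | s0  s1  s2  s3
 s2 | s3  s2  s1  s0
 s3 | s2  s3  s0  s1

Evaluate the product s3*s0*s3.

s3*s0 = s2
s2*s3 = s0
(Structurally, Γ here is isomorphic to the Klein four-group V_4.)

s0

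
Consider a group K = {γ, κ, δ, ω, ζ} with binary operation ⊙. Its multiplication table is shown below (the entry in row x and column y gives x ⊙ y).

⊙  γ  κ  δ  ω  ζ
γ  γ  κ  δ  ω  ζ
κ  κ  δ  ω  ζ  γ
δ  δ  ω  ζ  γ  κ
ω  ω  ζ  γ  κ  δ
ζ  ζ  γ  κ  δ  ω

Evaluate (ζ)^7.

ω

ζ^1 = ζ
ζ^2 = ζ ⊙ ζ = ω
ζ^3 = ω ⊙ ζ = δ
ζ^4 = δ ⊙ ζ = κ
ζ^5 = κ ⊙ ζ = γ
ζ^6 = γ ⊙ ζ = ζ
ζ^7 = ζ ⊙ ζ = ω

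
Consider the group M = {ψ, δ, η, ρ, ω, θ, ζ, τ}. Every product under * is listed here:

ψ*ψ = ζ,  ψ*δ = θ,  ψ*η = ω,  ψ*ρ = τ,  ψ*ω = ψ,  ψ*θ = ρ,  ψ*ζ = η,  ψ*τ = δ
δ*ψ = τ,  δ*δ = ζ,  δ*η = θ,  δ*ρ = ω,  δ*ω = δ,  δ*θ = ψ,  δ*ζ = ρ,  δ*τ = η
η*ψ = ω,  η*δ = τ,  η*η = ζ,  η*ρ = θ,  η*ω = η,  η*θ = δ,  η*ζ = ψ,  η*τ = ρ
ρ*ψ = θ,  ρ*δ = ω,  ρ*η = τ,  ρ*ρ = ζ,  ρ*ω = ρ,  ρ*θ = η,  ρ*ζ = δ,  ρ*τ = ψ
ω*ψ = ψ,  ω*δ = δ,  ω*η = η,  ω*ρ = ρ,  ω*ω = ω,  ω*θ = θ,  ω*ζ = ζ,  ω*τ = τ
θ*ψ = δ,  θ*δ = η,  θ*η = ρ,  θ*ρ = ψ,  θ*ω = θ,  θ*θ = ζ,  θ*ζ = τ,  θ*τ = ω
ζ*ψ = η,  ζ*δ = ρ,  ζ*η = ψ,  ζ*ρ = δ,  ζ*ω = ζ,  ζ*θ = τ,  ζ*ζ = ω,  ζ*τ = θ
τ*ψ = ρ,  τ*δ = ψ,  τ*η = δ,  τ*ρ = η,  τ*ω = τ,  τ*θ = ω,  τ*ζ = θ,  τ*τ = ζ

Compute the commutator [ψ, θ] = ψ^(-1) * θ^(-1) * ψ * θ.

ζ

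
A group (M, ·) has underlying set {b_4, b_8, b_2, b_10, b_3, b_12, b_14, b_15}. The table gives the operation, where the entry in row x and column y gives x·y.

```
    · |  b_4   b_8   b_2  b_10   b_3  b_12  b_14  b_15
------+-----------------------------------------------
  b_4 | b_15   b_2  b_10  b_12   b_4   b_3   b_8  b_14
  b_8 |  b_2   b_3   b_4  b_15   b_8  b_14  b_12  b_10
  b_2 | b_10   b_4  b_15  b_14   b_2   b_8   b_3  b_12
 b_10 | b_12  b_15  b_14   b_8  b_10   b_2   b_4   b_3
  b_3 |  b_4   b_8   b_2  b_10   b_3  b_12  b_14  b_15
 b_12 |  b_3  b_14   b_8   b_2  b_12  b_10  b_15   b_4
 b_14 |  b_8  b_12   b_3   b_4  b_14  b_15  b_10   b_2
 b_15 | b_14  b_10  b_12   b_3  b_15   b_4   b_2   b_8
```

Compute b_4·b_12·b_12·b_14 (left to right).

b_15

b_4·b_12 = b_3
b_3·b_12 = b_12
b_12·b_14 = b_15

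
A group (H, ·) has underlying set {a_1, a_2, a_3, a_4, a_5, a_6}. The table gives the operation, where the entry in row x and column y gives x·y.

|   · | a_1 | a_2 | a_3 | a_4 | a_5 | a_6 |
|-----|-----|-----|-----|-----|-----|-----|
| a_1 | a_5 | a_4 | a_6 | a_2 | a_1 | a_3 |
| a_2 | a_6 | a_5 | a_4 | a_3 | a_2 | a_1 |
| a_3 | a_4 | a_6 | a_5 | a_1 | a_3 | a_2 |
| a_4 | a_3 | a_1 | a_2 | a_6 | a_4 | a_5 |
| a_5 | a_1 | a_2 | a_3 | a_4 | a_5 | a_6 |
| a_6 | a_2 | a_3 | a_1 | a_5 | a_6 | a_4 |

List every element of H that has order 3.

{a_4, a_6}

Identity is a_5. Compute the order of each non-identity element by repeated multiplication:
  a_1: a_1 → a_5  (order 2)
  a_2: a_2 → a_5  (order 2)
  a_3: a_3 → a_5  (order 2)
  a_4: a_4 → a_6 → a_5  (order 3)
  a_6: a_6 → a_4 → a_5  (order 3)
Elements of order 3: {a_4, a_6}.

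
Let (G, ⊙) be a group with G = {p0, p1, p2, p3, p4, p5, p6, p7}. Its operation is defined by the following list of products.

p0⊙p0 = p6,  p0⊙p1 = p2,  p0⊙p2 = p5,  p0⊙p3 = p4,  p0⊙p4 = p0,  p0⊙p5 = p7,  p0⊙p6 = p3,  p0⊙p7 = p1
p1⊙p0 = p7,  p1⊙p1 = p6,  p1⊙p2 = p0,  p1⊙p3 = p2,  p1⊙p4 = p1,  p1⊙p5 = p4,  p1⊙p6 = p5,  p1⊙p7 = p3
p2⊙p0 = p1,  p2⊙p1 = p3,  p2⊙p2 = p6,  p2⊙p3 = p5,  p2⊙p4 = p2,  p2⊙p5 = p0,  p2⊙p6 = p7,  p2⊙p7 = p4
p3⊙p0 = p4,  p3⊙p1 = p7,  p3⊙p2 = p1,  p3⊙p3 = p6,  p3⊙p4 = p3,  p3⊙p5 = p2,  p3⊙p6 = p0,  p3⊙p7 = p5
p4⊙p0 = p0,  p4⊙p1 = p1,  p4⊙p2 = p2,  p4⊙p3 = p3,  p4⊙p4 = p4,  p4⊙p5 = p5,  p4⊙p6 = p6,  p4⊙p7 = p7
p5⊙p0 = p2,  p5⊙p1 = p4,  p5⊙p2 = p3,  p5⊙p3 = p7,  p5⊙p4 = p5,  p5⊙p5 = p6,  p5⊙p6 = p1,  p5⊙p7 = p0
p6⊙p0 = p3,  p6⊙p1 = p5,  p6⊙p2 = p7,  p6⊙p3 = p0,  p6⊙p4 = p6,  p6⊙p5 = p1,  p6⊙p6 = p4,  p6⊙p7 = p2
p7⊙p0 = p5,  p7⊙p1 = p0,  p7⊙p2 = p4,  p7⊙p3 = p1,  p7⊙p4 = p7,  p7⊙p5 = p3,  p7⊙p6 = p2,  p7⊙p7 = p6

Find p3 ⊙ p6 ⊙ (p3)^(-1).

p6

The identity is p4. In row p3, the entry p4 sits in column p0, so p3^(-1) = p0.
p3 ⊙ p6 = p0
p0 ⊙ p0 = p6
(Structurally, G here is isomorphic to the quaternion group Q_8.)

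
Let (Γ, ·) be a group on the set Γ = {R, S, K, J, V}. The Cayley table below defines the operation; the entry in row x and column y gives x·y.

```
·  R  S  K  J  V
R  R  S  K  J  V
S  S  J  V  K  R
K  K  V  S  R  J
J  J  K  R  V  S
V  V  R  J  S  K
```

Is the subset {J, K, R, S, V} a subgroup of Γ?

Yes

{J, K, R, S, V} contains the identity R.
Checking products: every product of two elements of {J, K, R, S, V} (read from the table) lies in {J, K, R, S, V}, so the set is closed.
In a finite group, a nonempty closed subset is a subgroup. So {J, K, R, S, V} ≤ Γ.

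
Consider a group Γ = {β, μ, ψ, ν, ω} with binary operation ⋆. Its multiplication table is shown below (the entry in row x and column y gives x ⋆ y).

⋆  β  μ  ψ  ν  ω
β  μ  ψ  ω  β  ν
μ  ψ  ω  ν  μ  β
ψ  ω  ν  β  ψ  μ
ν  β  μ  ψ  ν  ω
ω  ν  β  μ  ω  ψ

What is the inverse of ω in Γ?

First locate the identity: row ν matches the header, so ν is the identity.
Scan row ω for ν: ω ⋆ β = ν. Hence ω^(-1) = β.

β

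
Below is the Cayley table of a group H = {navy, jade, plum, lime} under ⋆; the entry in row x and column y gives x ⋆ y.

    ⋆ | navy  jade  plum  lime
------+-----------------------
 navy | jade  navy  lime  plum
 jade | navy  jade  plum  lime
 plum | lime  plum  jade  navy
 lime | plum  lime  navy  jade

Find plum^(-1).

plum

First locate the identity: row jade matches the header, so jade is the identity.
Scan row plum for jade: plum ⋆ plum = jade. Hence plum^(-1) = plum.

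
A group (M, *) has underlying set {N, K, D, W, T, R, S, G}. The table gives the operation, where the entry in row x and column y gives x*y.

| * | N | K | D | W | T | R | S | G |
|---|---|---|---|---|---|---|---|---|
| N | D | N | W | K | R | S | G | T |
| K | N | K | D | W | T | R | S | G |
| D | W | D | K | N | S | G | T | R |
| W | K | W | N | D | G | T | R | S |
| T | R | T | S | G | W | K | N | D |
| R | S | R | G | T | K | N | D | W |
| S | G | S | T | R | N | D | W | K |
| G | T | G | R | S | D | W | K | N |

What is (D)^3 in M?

D^1 = D
D^2 = D*D = K
D^3 = K*D = D

D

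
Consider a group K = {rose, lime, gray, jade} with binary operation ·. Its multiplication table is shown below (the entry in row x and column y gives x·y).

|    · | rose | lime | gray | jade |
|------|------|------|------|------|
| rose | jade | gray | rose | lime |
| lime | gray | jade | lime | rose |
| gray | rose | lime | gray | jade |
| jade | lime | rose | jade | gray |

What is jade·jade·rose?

jade·jade = gray
gray·rose = rose

rose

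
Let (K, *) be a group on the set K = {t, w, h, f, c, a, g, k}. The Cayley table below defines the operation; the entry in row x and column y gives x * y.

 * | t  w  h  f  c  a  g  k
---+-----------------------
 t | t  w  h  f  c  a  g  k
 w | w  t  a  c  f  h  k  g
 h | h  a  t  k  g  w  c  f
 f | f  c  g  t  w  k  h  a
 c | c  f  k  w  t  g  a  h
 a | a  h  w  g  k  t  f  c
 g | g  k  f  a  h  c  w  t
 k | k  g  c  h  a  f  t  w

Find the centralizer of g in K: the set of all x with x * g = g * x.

Compare row g with column g entry by entry.
k * g = t = g * k, so k commutes with g.
h * g = c but g * h = f, so h does not.
Collecting the elements that commute with g: C(g) = {g, k, t, w}.

{g, k, t, w}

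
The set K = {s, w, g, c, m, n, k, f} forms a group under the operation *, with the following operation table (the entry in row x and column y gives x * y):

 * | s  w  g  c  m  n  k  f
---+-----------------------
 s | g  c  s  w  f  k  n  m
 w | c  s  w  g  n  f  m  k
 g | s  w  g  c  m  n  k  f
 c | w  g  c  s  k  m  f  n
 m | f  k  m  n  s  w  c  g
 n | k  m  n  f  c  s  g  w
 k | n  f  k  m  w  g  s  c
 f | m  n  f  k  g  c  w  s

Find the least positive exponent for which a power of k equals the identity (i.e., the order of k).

The identity element is g (its row matches the header).
k^1 = k
k^2 = k * k = s
k^3 = s * k = n
k^4 = n * k = g
The first power of k equal to the identity is k^4, so ord(k) = 4.

4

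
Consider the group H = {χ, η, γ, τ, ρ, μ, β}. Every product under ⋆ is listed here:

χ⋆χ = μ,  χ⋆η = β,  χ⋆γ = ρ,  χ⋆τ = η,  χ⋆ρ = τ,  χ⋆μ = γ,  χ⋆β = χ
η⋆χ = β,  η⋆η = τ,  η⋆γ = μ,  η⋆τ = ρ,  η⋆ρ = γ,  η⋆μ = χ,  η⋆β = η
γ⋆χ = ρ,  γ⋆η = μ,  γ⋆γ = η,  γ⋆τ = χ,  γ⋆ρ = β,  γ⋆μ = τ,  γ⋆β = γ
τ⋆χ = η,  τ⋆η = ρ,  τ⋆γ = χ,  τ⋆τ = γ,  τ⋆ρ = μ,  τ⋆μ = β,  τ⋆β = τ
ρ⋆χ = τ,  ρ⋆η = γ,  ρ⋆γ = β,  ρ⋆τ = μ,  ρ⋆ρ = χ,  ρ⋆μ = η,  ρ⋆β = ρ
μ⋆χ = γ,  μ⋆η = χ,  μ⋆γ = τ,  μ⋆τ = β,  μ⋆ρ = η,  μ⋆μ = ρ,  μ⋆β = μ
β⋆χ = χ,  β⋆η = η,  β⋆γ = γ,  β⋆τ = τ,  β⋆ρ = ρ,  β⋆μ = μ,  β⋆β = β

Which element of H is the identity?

The identity e satisfies e ⋆ x = x for all x, so its row in the table reproduces the column headers.
Row β reads: χ, η, γ, τ, ρ, μ, β — exactly the header order. So β is the identity.
(Structurally, H here is isomorphic to the cyclic group Z_7.)

β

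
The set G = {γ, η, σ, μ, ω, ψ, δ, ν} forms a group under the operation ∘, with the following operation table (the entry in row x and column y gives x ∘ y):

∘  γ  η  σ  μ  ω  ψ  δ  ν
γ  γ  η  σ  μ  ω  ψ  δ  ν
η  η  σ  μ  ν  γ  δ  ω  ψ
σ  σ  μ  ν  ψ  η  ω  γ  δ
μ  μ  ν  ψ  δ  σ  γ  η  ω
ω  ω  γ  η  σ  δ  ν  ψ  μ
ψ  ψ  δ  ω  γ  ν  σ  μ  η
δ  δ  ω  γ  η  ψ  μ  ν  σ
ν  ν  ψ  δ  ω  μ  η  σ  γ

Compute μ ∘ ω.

σ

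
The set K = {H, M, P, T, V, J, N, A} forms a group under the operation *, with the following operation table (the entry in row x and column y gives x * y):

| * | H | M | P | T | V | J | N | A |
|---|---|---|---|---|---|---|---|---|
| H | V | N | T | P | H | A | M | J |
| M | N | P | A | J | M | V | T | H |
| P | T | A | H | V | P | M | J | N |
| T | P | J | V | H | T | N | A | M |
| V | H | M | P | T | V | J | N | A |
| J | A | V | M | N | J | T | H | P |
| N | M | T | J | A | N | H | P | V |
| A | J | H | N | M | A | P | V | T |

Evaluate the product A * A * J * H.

M

A * A = T
T * J = N
N * H = M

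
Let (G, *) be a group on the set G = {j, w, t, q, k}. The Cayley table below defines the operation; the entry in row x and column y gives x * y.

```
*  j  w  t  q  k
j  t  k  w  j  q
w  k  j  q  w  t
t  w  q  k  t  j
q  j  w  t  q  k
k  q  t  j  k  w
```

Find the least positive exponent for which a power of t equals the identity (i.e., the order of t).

The identity element is q (its row matches the header).
t^1 = t
t^2 = t * t = k
t^3 = k * t = j
t^4 = j * t = w
t^5 = w * t = q
The first power of t equal to the identity is t^5, so ord(t) = 5.

5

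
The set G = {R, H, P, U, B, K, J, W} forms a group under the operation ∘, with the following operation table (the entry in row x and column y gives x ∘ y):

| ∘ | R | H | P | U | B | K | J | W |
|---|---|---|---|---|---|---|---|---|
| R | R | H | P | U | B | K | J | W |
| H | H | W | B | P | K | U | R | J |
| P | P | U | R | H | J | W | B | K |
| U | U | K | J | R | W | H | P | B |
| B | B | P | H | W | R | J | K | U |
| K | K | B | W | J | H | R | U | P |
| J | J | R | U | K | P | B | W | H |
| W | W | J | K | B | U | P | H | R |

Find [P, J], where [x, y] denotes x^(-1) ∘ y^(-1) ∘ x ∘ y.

W

Identity is R; from the table P^(-1) = P and J^(-1) = H.
P ∘ H = U
U ∘ P = J
J ∘ J = W
(Structurally, G here is isomorphic to the dihedral group D_4.)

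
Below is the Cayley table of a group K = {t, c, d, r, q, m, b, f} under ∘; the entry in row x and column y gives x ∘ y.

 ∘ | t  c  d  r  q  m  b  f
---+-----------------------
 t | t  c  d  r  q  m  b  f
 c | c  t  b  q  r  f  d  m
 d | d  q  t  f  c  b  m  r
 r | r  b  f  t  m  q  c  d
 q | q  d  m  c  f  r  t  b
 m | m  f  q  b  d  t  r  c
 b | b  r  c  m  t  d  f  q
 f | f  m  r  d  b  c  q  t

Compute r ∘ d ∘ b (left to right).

r ∘ d = f
f ∘ b = q

q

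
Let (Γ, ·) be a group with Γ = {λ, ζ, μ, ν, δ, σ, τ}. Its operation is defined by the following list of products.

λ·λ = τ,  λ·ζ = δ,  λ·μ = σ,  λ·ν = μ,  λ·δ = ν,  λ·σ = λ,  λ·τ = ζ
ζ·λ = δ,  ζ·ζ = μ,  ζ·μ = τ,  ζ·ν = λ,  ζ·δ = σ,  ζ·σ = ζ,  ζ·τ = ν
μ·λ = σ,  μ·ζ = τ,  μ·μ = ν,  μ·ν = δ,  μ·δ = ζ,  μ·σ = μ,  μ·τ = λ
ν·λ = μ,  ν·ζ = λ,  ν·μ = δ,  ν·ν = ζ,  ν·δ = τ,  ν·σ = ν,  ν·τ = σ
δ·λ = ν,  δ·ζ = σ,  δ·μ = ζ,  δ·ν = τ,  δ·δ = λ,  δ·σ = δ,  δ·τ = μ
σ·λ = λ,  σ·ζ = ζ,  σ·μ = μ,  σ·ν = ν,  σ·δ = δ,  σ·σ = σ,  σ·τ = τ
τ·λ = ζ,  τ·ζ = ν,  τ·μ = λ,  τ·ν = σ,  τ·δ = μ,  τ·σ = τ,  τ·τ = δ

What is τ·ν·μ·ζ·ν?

σ

τ·ν = σ
σ·μ = μ
μ·ζ = τ
τ·ν = σ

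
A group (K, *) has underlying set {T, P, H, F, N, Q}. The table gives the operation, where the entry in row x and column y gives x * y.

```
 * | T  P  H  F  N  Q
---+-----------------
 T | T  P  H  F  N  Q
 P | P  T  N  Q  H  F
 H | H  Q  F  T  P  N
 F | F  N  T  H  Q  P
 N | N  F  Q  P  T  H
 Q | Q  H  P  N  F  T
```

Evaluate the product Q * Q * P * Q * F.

H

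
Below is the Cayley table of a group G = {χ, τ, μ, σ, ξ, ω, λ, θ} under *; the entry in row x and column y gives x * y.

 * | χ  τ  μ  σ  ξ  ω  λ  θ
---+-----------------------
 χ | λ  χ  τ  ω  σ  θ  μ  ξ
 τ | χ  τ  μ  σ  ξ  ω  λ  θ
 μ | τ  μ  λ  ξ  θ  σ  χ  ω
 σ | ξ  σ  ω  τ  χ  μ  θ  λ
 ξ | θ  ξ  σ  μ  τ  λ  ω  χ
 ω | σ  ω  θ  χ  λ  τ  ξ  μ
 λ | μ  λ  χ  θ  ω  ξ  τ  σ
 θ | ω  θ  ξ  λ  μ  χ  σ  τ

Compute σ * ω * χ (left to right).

σ * ω = μ
μ * χ = τ

τ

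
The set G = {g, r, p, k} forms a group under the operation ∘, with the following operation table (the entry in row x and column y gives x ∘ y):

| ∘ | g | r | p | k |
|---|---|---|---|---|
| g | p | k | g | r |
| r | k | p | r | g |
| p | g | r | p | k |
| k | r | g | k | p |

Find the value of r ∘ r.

p

Read row r, column r: r ∘ r = p.
(Structurally, G here is isomorphic to the Klein four-group V_4.)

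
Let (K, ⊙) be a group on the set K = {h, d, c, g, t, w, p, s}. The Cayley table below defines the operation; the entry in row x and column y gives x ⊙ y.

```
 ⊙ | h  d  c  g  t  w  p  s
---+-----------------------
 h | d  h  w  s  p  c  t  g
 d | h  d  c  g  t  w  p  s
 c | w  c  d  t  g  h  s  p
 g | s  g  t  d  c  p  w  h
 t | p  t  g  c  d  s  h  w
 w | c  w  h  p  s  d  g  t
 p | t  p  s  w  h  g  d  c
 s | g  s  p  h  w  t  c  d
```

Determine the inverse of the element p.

First locate the identity: row d matches the header, so d is the identity.
Scan row p for d: p ⊙ p = d. Hence p^(-1) = p.

p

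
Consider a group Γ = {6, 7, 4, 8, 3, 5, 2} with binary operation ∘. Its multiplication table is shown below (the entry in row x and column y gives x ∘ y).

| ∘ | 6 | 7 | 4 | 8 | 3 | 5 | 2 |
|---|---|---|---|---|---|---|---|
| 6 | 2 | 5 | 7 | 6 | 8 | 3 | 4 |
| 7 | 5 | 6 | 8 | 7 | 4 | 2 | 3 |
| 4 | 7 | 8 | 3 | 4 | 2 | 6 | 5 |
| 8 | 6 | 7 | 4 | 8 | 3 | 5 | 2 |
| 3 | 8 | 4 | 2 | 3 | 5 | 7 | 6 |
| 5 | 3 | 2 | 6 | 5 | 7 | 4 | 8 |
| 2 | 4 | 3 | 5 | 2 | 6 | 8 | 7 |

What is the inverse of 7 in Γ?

4

First locate the identity: row 8 matches the header, so 8 is the identity.
Scan row 7 for 8: 7 ∘ 4 = 8. Hence 7^(-1) = 4.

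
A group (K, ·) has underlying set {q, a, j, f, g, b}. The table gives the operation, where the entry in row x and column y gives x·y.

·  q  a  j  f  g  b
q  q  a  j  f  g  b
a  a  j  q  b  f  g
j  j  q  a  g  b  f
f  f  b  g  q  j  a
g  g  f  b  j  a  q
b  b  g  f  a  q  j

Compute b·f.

a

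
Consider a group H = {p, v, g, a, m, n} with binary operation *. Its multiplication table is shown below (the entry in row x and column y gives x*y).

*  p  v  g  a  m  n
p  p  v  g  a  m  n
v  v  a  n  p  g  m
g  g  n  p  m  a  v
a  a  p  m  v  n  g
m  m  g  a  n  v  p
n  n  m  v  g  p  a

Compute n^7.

n

n^1 = n
n^2 = n*n = a
n^3 = a*n = g
n^4 = g*n = v
n^5 = v*n = m
n^6 = m*n = p
n^7 = p*n = n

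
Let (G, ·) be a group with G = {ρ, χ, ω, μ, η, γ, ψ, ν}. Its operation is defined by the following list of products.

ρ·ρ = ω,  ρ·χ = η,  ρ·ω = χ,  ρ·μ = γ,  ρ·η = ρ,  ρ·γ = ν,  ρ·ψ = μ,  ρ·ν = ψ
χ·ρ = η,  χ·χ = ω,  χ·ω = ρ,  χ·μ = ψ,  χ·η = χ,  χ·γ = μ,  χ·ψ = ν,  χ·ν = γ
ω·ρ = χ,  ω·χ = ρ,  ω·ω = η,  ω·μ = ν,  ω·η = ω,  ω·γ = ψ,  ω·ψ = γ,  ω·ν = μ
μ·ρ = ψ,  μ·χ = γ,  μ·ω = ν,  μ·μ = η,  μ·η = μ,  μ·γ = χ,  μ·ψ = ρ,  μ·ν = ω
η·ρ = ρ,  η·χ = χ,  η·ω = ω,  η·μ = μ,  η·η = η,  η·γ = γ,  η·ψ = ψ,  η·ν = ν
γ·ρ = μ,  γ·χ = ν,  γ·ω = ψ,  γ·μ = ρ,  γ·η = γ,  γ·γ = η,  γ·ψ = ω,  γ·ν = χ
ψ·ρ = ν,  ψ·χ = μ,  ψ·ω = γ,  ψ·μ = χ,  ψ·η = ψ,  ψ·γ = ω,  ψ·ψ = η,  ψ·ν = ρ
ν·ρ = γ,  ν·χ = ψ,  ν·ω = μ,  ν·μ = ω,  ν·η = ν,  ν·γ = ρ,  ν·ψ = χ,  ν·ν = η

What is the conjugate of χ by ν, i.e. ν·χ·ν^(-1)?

ρ

The identity is η. In row ν, the entry η sits in column ν, so ν^(-1) = ν.
ν·χ = ψ
ψ·ν = ρ
(Structurally, G here is isomorphic to the dihedral group D_4.)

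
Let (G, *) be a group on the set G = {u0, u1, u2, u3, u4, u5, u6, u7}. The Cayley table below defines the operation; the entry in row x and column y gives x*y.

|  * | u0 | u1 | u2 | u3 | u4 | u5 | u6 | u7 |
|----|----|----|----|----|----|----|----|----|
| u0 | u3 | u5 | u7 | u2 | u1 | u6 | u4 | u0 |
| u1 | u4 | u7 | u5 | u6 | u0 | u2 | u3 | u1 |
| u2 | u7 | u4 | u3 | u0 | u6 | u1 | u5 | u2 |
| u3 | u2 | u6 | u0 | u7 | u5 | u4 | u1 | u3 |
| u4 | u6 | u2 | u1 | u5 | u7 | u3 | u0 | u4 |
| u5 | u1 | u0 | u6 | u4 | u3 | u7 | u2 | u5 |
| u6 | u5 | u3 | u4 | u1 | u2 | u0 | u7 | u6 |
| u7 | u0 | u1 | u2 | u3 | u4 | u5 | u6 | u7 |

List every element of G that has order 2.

{u1, u3, u4, u5, u6}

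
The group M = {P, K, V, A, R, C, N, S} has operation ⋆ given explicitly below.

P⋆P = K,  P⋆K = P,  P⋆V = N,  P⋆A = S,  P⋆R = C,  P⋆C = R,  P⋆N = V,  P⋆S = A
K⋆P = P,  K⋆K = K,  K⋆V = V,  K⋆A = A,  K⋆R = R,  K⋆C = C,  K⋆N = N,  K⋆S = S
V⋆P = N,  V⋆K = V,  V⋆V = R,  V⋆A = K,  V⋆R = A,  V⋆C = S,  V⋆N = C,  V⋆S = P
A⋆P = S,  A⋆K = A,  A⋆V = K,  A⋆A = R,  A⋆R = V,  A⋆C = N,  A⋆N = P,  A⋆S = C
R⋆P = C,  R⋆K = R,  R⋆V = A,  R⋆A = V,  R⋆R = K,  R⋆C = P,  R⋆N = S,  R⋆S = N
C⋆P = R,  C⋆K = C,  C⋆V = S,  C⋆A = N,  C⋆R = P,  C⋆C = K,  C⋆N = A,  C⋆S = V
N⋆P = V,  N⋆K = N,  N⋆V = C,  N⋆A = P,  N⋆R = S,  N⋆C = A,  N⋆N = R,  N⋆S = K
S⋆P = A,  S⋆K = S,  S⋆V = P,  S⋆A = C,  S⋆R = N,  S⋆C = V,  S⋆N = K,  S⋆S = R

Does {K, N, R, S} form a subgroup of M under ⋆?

Yes

{K, N, R, S} contains the identity K.
Checking products: every product of two elements of {K, N, R, S} (read from the table) lies in {K, N, R, S}, so the set is closed.
In a finite group, a nonempty closed subset is a subgroup. So {K, N, R, S} ≤ M.
(Structurally, M here is isomorphic to Z_2 x Z_4.)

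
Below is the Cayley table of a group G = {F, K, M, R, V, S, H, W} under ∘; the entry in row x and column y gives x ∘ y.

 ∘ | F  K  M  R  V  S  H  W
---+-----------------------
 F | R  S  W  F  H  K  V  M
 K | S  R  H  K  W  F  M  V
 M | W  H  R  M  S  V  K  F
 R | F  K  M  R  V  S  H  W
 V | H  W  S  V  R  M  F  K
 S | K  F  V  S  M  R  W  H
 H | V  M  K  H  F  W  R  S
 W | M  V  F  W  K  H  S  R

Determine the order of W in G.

2

The identity element is R (its row matches the header).
W^1 = W
W^2 = W ∘ W = R
The first power of W equal to the identity is W^2, so ord(W) = 2.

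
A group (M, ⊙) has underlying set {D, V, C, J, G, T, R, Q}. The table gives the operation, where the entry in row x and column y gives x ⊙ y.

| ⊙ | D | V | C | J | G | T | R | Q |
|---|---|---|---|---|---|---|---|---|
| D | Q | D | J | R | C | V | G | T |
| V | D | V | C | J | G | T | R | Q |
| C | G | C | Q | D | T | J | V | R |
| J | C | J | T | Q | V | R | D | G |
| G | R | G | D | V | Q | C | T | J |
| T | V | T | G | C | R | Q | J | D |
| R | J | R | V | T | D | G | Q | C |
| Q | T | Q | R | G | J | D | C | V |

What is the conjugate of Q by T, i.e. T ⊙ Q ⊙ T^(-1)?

Q

The identity is V. In row T, the entry V sits in column D, so T^(-1) = D.
T ⊙ Q = D
D ⊙ D = Q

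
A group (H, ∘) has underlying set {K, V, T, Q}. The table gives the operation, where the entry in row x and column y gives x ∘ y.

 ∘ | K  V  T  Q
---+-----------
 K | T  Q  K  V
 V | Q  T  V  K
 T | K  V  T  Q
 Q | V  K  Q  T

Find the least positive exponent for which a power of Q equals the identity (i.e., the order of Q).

2

The identity element is T (its row matches the header).
Q^1 = Q
Q^2 = Q ∘ Q = T
The first power of Q equal to the identity is Q^2, so ord(Q) = 2.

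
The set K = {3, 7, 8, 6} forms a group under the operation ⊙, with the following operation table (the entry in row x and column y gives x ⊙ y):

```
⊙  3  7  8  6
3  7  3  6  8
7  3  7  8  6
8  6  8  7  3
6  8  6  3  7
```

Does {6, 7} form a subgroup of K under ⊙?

{6, 7} contains the identity 7.
Checking products: every product of two elements of {6, 7} (read from the table) lies in {6, 7}, so the set is closed.
In a finite group, a nonempty closed subset is a subgroup. So {6, 7} ≤ K.
(Structurally, K here is isomorphic to the Klein four-group V_4.)

Yes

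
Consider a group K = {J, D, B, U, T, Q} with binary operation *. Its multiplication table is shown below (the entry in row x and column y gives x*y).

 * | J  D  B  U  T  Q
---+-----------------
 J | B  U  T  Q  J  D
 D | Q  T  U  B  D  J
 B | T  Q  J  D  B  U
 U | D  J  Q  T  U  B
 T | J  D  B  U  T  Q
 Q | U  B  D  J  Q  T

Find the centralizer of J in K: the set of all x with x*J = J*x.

Compare row J with column J entry by entry.
B*J = T = J*B, so B commutes with J.
U*J = D but J*U = Q, so U does not.
Collecting the elements that commute with J: C(J) = {B, J, T}.

{B, J, T}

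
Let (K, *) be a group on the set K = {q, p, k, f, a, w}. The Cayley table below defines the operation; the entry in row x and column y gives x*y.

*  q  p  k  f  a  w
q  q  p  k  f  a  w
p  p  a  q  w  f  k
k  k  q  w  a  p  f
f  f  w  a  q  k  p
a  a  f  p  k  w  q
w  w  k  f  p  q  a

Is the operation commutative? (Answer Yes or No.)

Check whether the table is symmetric across its main diagonal.
Every entry (row x, col y) equals the entry (row y, col x), so K is abelian.
(In fact K ≅ the cyclic group Z_6.)

Yes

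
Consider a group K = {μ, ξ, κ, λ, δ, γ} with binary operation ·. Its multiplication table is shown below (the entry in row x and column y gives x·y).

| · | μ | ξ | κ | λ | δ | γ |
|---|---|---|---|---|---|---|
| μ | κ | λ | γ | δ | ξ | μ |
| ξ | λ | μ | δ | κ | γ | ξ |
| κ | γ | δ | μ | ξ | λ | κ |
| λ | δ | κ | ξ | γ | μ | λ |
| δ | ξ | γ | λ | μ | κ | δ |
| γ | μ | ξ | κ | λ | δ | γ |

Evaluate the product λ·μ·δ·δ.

λ·μ = δ
δ·δ = κ
κ·δ = λ

λ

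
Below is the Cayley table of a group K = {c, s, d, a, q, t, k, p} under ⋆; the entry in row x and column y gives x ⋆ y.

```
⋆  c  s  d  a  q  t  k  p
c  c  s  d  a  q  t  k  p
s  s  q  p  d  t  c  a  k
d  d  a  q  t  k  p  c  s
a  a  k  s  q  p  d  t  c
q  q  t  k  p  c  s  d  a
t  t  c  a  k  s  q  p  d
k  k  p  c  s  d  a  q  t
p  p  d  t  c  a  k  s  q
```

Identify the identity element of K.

The identity e satisfies e ⋆ x = x for all x, so its row in the table reproduces the column headers.
Row c reads: c, s, d, a, q, t, k, p — exactly the header order. So c is the identity.
(Structurally, K here is isomorphic to the quaternion group Q_8.)

c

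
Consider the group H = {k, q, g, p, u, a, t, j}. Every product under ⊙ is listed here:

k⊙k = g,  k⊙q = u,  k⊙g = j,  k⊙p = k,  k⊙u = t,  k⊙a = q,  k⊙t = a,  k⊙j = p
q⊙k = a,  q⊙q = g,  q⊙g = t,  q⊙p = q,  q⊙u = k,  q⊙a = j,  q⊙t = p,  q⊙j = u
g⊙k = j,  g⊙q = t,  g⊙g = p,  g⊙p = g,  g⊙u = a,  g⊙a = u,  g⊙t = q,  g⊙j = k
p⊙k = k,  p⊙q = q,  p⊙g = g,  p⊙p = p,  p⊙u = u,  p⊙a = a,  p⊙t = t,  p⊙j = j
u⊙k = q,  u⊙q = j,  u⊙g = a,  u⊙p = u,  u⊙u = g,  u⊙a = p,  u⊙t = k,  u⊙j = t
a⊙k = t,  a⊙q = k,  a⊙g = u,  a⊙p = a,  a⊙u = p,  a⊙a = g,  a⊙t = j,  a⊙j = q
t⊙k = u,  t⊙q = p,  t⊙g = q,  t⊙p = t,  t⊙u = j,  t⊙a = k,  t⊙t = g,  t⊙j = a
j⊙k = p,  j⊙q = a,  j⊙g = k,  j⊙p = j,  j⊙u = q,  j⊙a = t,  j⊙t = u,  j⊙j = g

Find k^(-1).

First locate the identity: row p matches the header, so p is the identity.
Scan row k for p: k ⊙ j = p. Hence k^(-1) = j.
(Structurally, H here is isomorphic to the quaternion group Q_8.)

j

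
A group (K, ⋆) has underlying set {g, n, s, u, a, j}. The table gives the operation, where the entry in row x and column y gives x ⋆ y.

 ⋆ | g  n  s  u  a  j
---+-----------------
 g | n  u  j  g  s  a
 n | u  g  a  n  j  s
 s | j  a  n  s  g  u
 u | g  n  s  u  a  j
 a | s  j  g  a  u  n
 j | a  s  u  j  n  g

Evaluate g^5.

n

g^1 = g
g^2 = g ⋆ g = n
g^3 = n ⋆ g = u
g^4 = u ⋆ g = g
g^5 = g ⋆ g = n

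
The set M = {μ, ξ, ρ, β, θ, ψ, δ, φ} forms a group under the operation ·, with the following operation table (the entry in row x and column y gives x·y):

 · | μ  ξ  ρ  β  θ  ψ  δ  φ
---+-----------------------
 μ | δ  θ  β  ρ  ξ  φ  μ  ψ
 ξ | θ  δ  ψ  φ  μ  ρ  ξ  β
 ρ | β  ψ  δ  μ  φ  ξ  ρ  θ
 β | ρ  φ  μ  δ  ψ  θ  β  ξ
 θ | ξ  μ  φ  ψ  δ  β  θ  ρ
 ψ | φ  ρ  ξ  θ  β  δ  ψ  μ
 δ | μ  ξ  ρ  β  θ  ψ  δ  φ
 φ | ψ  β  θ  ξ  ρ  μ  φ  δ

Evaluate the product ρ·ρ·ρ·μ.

β

ρ·ρ = δ
δ·ρ = ρ
ρ·μ = β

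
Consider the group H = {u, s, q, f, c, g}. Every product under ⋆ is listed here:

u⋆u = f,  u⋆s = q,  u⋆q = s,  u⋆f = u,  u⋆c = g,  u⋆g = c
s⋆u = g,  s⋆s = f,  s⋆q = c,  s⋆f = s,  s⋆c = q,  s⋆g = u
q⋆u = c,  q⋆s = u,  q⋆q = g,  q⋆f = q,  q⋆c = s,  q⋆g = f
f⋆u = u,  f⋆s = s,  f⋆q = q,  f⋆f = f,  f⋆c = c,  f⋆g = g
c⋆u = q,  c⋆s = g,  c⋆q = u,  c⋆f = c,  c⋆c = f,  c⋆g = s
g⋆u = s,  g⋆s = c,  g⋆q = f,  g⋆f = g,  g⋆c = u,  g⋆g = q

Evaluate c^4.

c^1 = c
c^2 = c ⋆ c = f
c^3 = f ⋆ c = c
c^4 = c ⋆ c = f

f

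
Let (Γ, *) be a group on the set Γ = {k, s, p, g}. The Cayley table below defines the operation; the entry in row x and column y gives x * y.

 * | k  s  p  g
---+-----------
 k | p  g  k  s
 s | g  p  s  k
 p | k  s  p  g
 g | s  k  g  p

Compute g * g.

Read row g, column g: g * g = p.

p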